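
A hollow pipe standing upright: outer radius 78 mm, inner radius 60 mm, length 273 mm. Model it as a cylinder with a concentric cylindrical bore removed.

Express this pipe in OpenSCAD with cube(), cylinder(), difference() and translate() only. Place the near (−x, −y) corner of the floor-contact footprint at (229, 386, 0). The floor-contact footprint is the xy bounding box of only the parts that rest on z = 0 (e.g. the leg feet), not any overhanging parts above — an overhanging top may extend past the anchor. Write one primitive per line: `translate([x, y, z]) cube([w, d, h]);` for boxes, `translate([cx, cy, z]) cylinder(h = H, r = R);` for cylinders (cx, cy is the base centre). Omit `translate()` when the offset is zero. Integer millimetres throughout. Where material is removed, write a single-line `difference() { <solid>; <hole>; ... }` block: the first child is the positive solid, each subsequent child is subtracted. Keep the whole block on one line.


difference() { translate([307, 464, 0]) cylinder(h = 273, r = 78); translate([307, 464, 0]) cylinder(h = 273, r = 60); }


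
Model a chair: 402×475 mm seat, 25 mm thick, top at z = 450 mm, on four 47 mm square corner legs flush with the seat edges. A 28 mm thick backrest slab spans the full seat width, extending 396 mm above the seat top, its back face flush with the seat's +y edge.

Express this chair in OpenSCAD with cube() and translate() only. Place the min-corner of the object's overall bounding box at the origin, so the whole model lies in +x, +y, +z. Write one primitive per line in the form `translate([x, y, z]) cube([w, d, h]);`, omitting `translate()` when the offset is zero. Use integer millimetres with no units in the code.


translate([0, 0, 425]) cube([402, 475, 25]);
cube([47, 47, 425]);
translate([355, 0, 0]) cube([47, 47, 425]);
translate([0, 428, 0]) cube([47, 47, 425]);
translate([355, 428, 0]) cube([47, 47, 425]);
translate([0, 447, 450]) cube([402, 28, 396]);


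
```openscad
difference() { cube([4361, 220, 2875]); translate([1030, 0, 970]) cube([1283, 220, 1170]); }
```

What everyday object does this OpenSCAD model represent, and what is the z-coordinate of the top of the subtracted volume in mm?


A wall with a window opening. The window head height is 2140 mm.

A wall with a rectangular opening subtracted — a window. Sill at z = 970, opening 1170 mm tall, so the head is at 970 + 1170 = 2140 mm.


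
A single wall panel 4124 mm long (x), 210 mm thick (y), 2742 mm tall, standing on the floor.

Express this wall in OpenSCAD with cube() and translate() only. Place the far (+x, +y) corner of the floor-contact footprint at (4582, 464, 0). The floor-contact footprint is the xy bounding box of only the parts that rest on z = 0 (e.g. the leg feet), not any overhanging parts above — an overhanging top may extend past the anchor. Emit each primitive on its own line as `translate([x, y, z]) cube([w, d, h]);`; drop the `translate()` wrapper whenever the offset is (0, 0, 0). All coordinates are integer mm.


translate([458, 254, 0]) cube([4124, 210, 2742]);


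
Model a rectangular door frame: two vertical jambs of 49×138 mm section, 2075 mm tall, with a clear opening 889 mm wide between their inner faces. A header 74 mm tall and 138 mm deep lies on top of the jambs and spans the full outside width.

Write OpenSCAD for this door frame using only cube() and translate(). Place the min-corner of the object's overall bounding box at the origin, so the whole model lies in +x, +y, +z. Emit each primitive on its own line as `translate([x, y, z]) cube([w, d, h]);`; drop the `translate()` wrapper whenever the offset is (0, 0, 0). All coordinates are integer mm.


cube([49, 138, 2075]);
translate([938, 0, 0]) cube([49, 138, 2075]);
translate([0, 0, 2075]) cube([987, 138, 74]);


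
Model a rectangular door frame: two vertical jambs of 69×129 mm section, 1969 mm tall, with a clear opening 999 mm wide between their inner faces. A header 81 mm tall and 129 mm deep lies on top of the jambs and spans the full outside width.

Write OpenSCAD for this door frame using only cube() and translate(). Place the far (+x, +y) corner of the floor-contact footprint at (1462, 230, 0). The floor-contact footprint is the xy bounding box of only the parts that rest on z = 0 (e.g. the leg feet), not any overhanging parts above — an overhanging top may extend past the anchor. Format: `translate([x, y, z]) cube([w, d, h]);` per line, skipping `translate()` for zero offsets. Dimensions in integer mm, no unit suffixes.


translate([325, 101, 0]) cube([69, 129, 1969]);
translate([1393, 101, 0]) cube([69, 129, 1969]);
translate([325, 101, 1969]) cube([1137, 129, 81]);


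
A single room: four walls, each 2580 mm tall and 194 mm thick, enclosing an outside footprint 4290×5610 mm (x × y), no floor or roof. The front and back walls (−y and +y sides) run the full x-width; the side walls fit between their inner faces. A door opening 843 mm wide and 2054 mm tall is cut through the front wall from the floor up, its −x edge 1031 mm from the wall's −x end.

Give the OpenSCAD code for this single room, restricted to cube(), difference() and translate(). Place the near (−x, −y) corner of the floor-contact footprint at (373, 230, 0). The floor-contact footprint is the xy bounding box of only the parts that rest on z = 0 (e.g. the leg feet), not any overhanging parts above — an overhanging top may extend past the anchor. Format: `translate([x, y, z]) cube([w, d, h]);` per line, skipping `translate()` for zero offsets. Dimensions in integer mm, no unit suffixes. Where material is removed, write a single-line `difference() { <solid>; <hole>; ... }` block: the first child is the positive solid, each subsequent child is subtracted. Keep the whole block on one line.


difference() { translate([373, 230, 0]) cube([4290, 194, 2580]); translate([1404, 230, 0]) cube([843, 194, 2054]); }
translate([373, 5646, 0]) cube([4290, 194, 2580]);
translate([373, 424, 0]) cube([194, 5222, 2580]);
translate([4469, 424, 0]) cube([194, 5222, 2580]);


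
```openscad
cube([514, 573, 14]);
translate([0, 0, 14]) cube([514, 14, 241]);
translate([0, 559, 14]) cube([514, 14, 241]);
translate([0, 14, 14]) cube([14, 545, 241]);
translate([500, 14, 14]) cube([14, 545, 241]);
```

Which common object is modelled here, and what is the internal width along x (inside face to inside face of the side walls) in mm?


An open box. The internal width is 486 mm.

A 514×573 base slab with four walls standing on it — an open box. The base is 514 mm wide and the walls are 14 mm thick, so the internal width is 514 − 2 × 14 = 486 mm.


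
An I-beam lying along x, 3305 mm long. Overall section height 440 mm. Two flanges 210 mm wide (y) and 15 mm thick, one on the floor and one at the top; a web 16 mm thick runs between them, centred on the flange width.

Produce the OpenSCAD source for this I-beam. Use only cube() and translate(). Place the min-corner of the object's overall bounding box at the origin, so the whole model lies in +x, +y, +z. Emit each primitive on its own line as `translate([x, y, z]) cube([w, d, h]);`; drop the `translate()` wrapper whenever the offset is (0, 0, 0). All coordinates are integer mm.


cube([3305, 210, 15]);
translate([0, 97, 15]) cube([3305, 16, 410]);
translate([0, 0, 425]) cube([3305, 210, 15]);


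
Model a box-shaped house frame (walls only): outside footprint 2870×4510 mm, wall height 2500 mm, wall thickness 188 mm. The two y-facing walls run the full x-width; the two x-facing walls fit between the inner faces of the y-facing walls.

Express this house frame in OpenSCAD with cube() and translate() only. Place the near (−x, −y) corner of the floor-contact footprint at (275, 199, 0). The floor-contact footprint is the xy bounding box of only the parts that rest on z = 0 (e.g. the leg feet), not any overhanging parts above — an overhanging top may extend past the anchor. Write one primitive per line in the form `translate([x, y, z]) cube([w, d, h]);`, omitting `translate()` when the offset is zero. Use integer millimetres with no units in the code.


translate([275, 199, 0]) cube([2870, 188, 2500]);
translate([275, 4521, 0]) cube([2870, 188, 2500]);
translate([275, 387, 0]) cube([188, 4134, 2500]);
translate([2957, 387, 0]) cube([188, 4134, 2500]);


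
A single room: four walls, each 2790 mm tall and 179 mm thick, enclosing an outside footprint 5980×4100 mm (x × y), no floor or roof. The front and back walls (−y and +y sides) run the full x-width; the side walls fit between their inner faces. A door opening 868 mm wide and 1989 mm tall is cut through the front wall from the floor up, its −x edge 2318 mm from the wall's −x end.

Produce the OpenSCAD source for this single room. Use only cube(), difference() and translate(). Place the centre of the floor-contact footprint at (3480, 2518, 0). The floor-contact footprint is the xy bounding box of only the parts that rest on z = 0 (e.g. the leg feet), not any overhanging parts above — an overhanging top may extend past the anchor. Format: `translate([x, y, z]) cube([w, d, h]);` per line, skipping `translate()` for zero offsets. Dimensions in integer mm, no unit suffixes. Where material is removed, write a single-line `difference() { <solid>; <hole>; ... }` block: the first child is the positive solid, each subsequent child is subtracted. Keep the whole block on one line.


difference() { translate([490, 468, 0]) cube([5980, 179, 2790]); translate([2808, 468, 0]) cube([868, 179, 1989]); }
translate([490, 4389, 0]) cube([5980, 179, 2790]);
translate([490, 647, 0]) cube([179, 3742, 2790]);
translate([6291, 647, 0]) cube([179, 3742, 2790]);


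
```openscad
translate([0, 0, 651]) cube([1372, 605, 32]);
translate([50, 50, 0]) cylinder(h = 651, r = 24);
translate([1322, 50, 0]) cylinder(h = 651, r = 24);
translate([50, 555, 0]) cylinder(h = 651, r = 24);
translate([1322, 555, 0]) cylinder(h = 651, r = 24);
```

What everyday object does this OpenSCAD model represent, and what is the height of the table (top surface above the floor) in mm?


A table. The table height is 683 mm.

A 1372×605×32 slab sits at z = 651 on four Ø48 mm round legs — a table. The top surface is at 651 + 32 = 683 mm.


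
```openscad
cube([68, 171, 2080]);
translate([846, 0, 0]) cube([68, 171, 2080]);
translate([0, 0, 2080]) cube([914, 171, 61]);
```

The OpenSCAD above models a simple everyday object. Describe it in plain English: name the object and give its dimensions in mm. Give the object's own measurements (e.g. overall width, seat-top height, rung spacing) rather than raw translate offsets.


A door frame. The clear opening is 778 mm wide and 2080 mm high. Two 68 mm wide jambs, 171 mm deep, stand either side of the opening from the floor to the top of the opening. A 61 mm thick head sits across the top of both jambs, spanning the full outside width of the frame.


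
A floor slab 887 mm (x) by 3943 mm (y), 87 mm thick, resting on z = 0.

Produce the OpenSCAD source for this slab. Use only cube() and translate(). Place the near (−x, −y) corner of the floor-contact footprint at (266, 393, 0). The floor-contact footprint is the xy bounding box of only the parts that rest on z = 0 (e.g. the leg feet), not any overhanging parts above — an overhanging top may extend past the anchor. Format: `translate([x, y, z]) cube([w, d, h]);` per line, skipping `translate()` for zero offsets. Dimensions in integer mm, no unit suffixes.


translate([266, 393, 0]) cube([887, 3943, 87]);


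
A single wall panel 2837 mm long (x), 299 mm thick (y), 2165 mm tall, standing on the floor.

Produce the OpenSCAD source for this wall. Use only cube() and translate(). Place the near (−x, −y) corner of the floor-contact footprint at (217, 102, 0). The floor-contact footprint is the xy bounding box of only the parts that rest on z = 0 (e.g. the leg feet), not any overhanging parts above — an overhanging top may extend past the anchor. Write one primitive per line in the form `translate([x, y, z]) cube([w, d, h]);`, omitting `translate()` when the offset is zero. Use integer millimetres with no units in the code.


translate([217, 102, 0]) cube([2837, 299, 2165]);


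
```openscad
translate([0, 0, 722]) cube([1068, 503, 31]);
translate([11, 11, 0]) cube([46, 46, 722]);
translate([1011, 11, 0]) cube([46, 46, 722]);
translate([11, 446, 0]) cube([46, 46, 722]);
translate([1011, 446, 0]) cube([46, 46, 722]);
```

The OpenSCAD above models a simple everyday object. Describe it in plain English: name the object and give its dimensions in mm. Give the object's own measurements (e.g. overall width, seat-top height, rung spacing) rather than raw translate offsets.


A table: top 1068 mm (x) × 503 mm (y), 31 mm thick, upper face at z = 753 mm, on four 46×46 mm square legs, each inset 11 mm from the nearest pair of top edges from z = 0 to the bottom of the top.


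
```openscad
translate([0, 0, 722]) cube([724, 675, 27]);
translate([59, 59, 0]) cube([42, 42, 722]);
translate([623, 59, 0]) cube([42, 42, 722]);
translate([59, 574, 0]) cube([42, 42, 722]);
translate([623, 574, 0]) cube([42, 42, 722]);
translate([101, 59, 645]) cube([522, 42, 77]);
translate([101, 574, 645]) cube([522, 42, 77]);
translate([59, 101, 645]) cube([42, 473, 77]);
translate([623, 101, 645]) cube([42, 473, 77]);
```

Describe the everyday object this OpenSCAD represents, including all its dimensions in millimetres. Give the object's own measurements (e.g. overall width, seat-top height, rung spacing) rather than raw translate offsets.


A table: top 724 mm (x) × 675 mm (y), 27 mm thick, upper face at z = 749 mm, on four 42×42 mm square legs, each inset 59 mm from the nearest pair of top edges from z = 0 to the bottom of the top. Four apron rails, 42 mm thick and 77 mm tall, run between adjacent legs with their top edges flush with the underside of the top and their outer faces flush with the legs' outer faces.


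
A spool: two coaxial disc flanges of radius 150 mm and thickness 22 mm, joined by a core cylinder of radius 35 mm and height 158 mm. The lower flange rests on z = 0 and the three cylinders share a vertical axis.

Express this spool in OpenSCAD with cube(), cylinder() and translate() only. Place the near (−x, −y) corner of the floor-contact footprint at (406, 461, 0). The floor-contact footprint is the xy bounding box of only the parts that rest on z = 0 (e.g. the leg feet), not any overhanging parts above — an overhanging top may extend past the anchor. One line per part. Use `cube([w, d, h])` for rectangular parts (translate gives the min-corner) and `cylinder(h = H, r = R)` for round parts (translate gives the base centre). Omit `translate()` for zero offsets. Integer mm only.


translate([556, 611, 0]) cylinder(h = 22, r = 150);
translate([556, 611, 22]) cylinder(h = 158, r = 35);
translate([556, 611, 180]) cylinder(h = 22, r = 150);


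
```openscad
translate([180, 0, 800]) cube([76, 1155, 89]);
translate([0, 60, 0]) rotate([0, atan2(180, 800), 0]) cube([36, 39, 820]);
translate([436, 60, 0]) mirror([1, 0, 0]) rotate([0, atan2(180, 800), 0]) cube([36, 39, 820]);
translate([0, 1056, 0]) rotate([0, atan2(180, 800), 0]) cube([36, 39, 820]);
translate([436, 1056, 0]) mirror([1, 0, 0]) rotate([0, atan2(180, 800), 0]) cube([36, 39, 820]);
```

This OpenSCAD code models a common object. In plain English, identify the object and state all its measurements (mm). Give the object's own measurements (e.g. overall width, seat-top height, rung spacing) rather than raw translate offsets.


A sawhorse. A 76×1155×89 mm beam (x, y, z) sits on two A-frame leg pairs. Each pair is two raked legs of 36×39 mm section (39 mm along y) splaying symmetrically in x. Each leg rises 800 mm vertically over 180 mm of horizontal reach and is 820 mm long along its own axis. Every leg's outer bottom edge rests on the floor and its outer top edge meets a bottom edge of the beam — the left legs (tilting toward +x) meet the beam's −x bottom edge, the right legs (their mirror images, tilting toward −x) meet its +x bottom edge — so the leg tops tuck under the beam, the beam's underside is 800 mm above the floor, and the feet are 436 mm apart outside-to-outside with the beam centred between them. The two leg pairs are set in 60 mm from either end of the beam.


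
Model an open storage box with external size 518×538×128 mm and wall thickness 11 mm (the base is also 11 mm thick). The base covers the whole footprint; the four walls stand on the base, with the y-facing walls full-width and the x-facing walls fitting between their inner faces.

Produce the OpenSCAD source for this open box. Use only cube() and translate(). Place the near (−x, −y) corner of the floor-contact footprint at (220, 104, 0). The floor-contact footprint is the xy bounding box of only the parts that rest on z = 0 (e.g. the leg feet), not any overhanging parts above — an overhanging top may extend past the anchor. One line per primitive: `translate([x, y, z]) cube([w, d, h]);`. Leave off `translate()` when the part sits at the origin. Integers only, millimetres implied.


translate([220, 104, 0]) cube([518, 538, 11]);
translate([220, 104, 11]) cube([518, 11, 117]);
translate([220, 631, 11]) cube([518, 11, 117]);
translate([220, 115, 11]) cube([11, 516, 117]);
translate([727, 115, 11]) cube([11, 516, 117]);


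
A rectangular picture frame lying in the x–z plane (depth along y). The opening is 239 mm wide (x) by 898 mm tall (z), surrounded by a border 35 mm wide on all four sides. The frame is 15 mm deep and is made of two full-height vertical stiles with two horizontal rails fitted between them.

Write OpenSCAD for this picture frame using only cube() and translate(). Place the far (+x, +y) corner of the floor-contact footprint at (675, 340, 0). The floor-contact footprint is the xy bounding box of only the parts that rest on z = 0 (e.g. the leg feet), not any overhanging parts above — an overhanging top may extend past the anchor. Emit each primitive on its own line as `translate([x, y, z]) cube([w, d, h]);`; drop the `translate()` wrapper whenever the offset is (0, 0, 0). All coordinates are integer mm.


translate([366, 325, 0]) cube([35, 15, 968]);
translate([640, 325, 0]) cube([35, 15, 968]);
translate([401, 325, 0]) cube([239, 15, 35]);
translate([401, 325, 933]) cube([239, 15, 35]);


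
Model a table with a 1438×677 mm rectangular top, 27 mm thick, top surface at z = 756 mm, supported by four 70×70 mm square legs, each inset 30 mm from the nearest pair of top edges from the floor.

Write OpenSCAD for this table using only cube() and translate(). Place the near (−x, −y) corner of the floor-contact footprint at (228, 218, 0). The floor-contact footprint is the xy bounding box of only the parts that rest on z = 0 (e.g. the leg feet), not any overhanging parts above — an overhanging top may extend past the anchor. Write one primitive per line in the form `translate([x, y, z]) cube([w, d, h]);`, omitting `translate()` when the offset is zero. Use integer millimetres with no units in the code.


// leg_h = 756 - 27 = 729
translate([198, 188, 729]) cube([1438, 677, 27]);
translate([228, 218, 0]) cube([70, 70, 729]);
translate([1536, 218, 0]) cube([70, 70, 729]);
translate([228, 765, 0]) cube([70, 70, 729]);
translate([1536, 765, 0]) cube([70, 70, 729]);


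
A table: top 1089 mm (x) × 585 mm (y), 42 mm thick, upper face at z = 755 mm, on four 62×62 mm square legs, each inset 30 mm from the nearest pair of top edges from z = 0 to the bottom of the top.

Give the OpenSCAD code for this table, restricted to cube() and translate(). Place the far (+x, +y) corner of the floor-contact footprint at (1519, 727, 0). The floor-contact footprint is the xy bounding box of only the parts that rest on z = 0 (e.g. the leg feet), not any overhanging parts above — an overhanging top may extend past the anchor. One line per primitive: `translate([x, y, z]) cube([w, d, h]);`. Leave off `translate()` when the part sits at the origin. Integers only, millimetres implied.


translate([460, 172, 713]) cube([1089, 585, 42]);
translate([490, 202, 0]) cube([62, 62, 713]);
translate([1457, 202, 0]) cube([62, 62, 713]);
translate([490, 665, 0]) cube([62, 62, 713]);
translate([1457, 665, 0]) cube([62, 62, 713]);


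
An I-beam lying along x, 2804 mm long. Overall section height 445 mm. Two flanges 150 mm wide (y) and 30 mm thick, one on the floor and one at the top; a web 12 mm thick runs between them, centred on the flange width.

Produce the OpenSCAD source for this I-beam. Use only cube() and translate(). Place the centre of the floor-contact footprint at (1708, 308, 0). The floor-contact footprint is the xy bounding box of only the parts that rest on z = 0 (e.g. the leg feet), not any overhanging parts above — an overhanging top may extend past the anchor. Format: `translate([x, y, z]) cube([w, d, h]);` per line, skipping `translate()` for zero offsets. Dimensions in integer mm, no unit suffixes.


translate([306, 233, 0]) cube([2804, 150, 30]);
translate([306, 302, 30]) cube([2804, 12, 385]);
translate([306, 233, 415]) cube([2804, 150, 30]);


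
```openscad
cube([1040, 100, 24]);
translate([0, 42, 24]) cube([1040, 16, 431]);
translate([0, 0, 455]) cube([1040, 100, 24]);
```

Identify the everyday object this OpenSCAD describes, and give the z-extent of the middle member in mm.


An I-beam. The web height is 431 mm.

Two wide flanges with a thin centred web — an I-beam. Overall 479 mm minus two 24 mm flanges gives a web of 479 − 2·24 = 431 mm.


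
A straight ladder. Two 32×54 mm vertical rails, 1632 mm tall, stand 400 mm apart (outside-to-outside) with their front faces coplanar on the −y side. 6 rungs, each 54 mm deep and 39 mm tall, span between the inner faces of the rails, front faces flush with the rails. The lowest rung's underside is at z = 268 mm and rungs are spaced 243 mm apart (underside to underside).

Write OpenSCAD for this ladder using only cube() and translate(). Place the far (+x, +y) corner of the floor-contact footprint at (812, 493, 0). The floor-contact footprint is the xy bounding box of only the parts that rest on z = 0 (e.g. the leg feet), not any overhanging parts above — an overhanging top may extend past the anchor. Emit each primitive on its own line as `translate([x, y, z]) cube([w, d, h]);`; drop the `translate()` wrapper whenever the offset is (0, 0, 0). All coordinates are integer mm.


translate([412, 439, 0]) cube([32, 54, 1632]);
translate([780, 439, 0]) cube([32, 54, 1632]);
translate([444, 439, 268]) cube([336, 54, 39]);
translate([444, 439, 511]) cube([336, 54, 39]);
translate([444, 439, 754]) cube([336, 54, 39]);
translate([444, 439, 997]) cube([336, 54, 39]);
translate([444, 439, 1240]) cube([336, 54, 39]);
translate([444, 439, 1483]) cube([336, 54, 39]);


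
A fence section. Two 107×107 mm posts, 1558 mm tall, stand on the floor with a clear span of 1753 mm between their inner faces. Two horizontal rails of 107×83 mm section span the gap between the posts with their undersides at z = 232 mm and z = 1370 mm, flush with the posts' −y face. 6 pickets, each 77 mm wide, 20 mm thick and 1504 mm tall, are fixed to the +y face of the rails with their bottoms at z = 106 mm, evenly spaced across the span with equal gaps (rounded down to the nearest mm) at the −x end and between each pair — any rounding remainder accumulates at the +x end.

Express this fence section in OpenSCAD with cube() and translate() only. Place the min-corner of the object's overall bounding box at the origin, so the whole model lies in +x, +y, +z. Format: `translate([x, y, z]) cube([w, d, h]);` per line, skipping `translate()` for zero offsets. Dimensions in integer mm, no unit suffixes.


cube([107, 107, 1558]);
translate([1860, 0, 0]) cube([107, 107, 1558]);
translate([107, 0, 232]) cube([1753, 107, 83]);
translate([107, 0, 1370]) cube([1753, 107, 83]);
translate([291, 107, 106]) cube([77, 20, 1504]);
translate([552, 107, 106]) cube([77, 20, 1504]);
translate([813, 107, 106]) cube([77, 20, 1504]);
translate([1074, 107, 106]) cube([77, 20, 1504]);
translate([1335, 107, 106]) cube([77, 20, 1504]);
translate([1596, 107, 106]) cube([77, 20, 1504]);


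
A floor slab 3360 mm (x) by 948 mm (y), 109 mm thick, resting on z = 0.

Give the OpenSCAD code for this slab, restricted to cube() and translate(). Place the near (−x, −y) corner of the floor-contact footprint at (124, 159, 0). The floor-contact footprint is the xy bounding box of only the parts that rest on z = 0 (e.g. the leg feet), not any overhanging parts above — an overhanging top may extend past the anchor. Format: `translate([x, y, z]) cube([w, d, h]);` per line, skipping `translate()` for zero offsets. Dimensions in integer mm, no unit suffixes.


translate([124, 159, 0]) cube([3360, 948, 109]);


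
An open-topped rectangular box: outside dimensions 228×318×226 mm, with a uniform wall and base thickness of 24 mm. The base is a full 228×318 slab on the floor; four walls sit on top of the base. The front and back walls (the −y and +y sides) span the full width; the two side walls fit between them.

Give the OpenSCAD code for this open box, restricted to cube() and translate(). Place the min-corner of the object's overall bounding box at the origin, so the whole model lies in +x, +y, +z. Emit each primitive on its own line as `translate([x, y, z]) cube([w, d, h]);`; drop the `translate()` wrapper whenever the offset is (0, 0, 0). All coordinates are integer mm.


cube([228, 318, 24]);
translate([0, 0, 24]) cube([228, 24, 202]);
translate([0, 294, 24]) cube([228, 24, 202]);
translate([0, 24, 24]) cube([24, 270, 202]);
translate([204, 24, 24]) cube([24, 270, 202]);


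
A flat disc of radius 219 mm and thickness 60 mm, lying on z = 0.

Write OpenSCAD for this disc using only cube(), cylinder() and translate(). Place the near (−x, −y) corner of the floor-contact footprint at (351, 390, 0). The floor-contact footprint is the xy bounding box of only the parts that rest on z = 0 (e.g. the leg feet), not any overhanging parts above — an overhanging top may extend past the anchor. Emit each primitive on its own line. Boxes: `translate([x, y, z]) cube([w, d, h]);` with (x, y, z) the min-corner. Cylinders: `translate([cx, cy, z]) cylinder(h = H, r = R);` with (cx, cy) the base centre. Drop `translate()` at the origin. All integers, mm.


translate([570, 609, 0]) cylinder(h = 60, r = 219);


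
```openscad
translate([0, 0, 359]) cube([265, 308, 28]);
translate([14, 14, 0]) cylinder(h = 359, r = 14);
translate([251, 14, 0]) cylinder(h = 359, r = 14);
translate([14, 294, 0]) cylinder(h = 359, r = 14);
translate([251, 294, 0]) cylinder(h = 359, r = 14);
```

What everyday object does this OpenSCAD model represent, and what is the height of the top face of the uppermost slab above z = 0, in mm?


A stool. The seat height is 387 mm.

A 265×308×28 slab at z = 359 on four corner cylinders — a stool. The seat top is 359 + 28 = 387 mm.


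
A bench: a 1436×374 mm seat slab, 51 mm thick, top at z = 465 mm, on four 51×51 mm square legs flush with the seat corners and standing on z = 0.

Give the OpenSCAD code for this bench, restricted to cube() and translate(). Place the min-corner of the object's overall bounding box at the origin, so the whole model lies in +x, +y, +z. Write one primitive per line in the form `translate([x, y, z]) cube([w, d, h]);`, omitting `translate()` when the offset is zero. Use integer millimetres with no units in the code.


translate([0, 0, 414]) cube([1436, 374, 51]);
cube([51, 51, 414]);
translate([0, 323, 0]) cube([51, 51, 414]);
translate([1385, 0, 0]) cube([51, 51, 414]);
translate([1385, 323, 0]) cube([51, 51, 414]);


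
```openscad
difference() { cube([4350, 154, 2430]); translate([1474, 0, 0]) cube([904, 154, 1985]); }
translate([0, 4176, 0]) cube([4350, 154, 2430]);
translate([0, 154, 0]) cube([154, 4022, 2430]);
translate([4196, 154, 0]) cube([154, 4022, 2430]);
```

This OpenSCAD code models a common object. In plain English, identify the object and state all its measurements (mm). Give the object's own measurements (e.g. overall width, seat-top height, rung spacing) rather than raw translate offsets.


A single room: four walls, each 2430 mm tall and 154 mm thick, enclosing an outside footprint 4350×4330 mm (x × y), no floor or roof. The front and back walls (−y and +y sides) run the full x-width; the side walls fit between their inner faces. A door opening 904 mm wide and 1985 mm tall is cut through the front wall from the floor up, its −x edge 1474 mm from the wall's −x end.


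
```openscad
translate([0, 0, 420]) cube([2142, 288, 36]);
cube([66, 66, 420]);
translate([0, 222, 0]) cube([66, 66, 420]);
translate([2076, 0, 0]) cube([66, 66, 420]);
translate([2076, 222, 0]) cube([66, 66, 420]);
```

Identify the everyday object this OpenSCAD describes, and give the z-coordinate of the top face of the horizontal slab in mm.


A bench. The seat-top height is 456 mm.

A long slab on four corner posts — a bench. The slab sits at z = 420 with thickness 36, so the top is 420 + 36 = 456 mm.


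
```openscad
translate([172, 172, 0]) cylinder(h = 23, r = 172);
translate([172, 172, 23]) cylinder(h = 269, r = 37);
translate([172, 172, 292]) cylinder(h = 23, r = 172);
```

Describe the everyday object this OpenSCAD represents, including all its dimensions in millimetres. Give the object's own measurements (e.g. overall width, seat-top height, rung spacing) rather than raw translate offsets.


A spool: two coaxial disc flanges of radius 172 mm and thickness 23 mm, joined by a core cylinder of radius 37 mm and height 269 mm. The lower flange rests on z = 0 and the three cylinders share a vertical axis.


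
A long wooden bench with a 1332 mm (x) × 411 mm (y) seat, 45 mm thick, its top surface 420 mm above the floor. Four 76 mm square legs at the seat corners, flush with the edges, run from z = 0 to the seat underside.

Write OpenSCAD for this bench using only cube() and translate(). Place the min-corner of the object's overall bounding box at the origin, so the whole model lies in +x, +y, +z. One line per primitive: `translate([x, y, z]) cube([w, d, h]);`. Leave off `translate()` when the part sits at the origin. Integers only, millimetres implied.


translate([0, 0, 375]) cube([1332, 411, 45]);
cube([76, 76, 375]);
translate([0, 335, 0]) cube([76, 76, 375]);
translate([1256, 0, 0]) cube([76, 76, 375]);
translate([1256, 335, 0]) cube([76, 76, 375]);


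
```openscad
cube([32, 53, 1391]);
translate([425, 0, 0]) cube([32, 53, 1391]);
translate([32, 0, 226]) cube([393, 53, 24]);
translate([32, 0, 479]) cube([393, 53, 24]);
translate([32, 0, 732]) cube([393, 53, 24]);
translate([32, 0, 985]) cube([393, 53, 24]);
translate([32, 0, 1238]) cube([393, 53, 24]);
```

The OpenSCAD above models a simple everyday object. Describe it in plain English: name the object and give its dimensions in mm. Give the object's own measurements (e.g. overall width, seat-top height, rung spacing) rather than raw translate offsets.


A straight ladder. Two 32×53 mm vertical rails, 1391 mm tall, stand 457 mm apart (outside-to-outside) with their front faces coplanar on the −y side. 5 rungs, each 53 mm deep and 24 mm tall, span between the inner faces of the rails, front faces flush with the rails. The lowest rung's underside is at z = 226 mm and rungs are spaced 253 mm apart (underside to underside).


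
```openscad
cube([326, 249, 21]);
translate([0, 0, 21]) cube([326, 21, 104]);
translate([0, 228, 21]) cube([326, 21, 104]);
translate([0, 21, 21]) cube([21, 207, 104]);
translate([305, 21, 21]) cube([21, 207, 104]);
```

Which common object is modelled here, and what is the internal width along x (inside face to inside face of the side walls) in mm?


An open box. The internal width is 284 mm.

A 326×249 base slab with four walls standing on it — an open box. The base is 326 mm wide and the walls are 21 mm thick, so the internal width is 326 − 2 × 21 = 284 mm.


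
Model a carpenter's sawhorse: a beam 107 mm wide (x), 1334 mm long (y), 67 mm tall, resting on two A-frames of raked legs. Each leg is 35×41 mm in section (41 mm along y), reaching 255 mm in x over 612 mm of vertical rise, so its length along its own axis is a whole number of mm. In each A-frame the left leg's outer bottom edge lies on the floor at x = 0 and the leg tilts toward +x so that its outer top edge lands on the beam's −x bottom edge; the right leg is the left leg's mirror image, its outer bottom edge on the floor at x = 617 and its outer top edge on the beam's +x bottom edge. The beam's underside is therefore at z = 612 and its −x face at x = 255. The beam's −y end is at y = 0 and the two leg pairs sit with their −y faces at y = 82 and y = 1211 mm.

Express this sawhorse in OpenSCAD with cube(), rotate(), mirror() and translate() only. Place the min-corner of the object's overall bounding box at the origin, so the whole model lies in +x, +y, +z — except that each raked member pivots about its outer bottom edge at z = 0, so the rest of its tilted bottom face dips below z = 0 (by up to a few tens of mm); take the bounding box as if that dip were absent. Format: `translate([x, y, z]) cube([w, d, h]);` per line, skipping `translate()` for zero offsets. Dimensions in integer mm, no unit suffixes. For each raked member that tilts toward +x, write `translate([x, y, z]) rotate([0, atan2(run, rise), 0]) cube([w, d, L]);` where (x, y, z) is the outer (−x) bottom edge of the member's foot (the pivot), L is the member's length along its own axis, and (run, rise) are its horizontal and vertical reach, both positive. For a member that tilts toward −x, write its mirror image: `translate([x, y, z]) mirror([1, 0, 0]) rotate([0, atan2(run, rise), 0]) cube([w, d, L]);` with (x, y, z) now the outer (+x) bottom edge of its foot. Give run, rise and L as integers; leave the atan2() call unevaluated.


translate([255, 0, 612]) cube([107, 1334, 67]);
translate([0, 82, 0]) rotate([0, atan2(255, 612), 0]) cube([35, 41, 663]);
translate([617, 82, 0]) mirror([1, 0, 0]) rotate([0, atan2(255, 612), 0]) cube([35, 41, 663]);
translate([0, 1211, 0]) rotate([0, atan2(255, 612), 0]) cube([35, 41, 663]);
translate([617, 1211, 0]) mirror([1, 0, 0]) rotate([0, atan2(255, 612), 0]) cube([35, 41, 663]);


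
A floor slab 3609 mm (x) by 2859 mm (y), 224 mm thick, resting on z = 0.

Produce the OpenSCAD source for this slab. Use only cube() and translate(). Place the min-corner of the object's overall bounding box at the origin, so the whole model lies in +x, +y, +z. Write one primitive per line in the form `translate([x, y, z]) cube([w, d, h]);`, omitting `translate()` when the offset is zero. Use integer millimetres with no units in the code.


cube([3609, 2859, 224]);


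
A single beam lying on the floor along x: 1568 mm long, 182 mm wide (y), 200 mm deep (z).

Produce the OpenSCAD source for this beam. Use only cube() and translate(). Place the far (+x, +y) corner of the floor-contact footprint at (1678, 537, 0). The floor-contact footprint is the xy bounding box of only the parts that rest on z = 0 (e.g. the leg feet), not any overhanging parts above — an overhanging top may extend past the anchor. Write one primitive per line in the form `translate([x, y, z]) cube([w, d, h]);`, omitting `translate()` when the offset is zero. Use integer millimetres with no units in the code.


translate([110, 355, 0]) cube([1568, 182, 200]);


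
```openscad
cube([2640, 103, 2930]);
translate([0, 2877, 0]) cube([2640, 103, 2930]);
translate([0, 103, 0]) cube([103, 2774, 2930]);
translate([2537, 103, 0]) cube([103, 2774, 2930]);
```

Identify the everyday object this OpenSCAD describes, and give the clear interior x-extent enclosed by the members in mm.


A house (or room) frame. The interior width is 2434 mm.

Four 2930 mm walls enclosing a rectangle with no floor or roof — a room or house frame. Outside width is 2640 mm and wall thickness is 103 mm, so the interior width is 2640 − 2 × 103 = 2434 mm.


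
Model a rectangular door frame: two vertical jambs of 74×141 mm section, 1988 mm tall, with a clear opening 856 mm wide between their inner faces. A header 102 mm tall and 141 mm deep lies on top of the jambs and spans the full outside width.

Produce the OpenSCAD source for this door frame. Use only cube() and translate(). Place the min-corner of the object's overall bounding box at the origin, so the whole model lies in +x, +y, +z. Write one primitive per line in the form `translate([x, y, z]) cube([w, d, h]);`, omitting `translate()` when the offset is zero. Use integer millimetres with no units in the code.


cube([74, 141, 1988]);
translate([930, 0, 0]) cube([74, 141, 1988]);
translate([0, 0, 1988]) cube([1004, 141, 102]);


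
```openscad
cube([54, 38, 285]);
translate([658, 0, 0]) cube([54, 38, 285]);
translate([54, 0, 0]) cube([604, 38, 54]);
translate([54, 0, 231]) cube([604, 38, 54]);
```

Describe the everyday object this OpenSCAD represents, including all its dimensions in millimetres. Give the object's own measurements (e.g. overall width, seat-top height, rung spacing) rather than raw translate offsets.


A rectangular picture frame lying in the x–z plane (depth along y). The opening is 604 mm wide (x) by 177 mm tall (z), surrounded by a border 54 mm wide on all four sides. The frame is 38 mm deep and is made of two full-height vertical stiles with two horizontal rails fitted between them.


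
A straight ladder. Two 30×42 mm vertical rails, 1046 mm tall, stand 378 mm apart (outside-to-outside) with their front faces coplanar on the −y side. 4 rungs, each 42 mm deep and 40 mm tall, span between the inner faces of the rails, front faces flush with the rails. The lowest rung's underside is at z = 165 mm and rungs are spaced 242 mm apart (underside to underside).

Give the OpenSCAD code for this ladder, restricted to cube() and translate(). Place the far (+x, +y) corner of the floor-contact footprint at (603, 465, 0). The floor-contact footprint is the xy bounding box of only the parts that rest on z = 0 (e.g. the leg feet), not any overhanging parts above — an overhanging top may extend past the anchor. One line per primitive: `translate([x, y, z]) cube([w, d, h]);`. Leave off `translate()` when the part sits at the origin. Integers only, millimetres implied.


translate([225, 423, 0]) cube([30, 42, 1046]);
translate([573, 423, 0]) cube([30, 42, 1046]);
translate([255, 423, 165]) cube([318, 42, 40]);
translate([255, 423, 407]) cube([318, 42, 40]);
translate([255, 423, 649]) cube([318, 42, 40]);
translate([255, 423, 891]) cube([318, 42, 40]);


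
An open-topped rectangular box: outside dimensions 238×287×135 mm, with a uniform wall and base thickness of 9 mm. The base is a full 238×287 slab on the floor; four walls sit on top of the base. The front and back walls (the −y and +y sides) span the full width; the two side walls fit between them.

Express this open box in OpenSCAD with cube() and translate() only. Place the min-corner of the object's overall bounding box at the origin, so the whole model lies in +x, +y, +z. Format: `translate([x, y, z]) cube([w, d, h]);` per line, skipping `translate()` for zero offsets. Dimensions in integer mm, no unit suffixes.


cube([238, 287, 9]);
translate([0, 0, 9]) cube([238, 9, 126]);
translate([0, 278, 9]) cube([238, 9, 126]);
translate([0, 9, 9]) cube([9, 269, 126]);
translate([229, 9, 9]) cube([9, 269, 126]);


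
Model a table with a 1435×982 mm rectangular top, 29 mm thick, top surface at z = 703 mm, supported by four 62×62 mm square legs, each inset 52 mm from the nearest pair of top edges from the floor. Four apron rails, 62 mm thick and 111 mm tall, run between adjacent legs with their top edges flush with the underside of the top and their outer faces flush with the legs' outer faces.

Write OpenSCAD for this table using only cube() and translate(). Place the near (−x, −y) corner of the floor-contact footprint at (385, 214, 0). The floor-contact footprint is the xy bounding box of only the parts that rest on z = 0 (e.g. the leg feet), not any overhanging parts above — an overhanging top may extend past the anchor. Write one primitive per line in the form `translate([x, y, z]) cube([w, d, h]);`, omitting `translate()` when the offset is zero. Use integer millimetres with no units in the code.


translate([333, 162, 674]) cube([1435, 982, 29]);
translate([385, 214, 0]) cube([62, 62, 674]);
translate([1654, 214, 0]) cube([62, 62, 674]);
translate([385, 1030, 0]) cube([62, 62, 674]);
translate([1654, 1030, 0]) cube([62, 62, 674]);
translate([447, 214, 563]) cube([1207, 62, 111]);
translate([447, 1030, 563]) cube([1207, 62, 111]);
translate([385, 276, 563]) cube([62, 754, 111]);
translate([1654, 276, 563]) cube([62, 754, 111]);
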